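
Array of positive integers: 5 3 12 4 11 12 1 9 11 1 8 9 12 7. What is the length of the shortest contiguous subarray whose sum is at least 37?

4

add 5: running sum 5 < 37
add 3: running sum 8 < 37
add 12: running sum 20 < 37
add 4: running sum 24 < 37
add 11: running sum 35 < 37
end 5: [12, 4, 11, 12] sum 39, len 4
end 6: [12, 4, 11, 12, 1] sum 40, len 5
end 7: [4, 11, 12, 1, 9] sum 37, len 5
end 8: [11, 12, 1, 9, 11] sum 44, len 5
end 9: [11, 12, 1, 9, 11, 1] sum 45, len 6
end 10: [12, 1, 9, 11, 1, 8] sum 42, len 6
end 11: [9, 11, 1, 8, 9] sum 38, len 5
end 12: [11, 1, 8, 9, 12] sum 41, len 5
end 13: [1, 8, 9, 12, 7] sum 37, len 5
Shortest qualifying length: 4.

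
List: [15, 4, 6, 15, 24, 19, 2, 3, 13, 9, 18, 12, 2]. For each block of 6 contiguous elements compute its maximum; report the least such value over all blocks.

18

Window maxs for each of the 8 positions:
(15, 4, 6, 15, 24, 19) → max 24
(4, 6, 15, 24, 19, 2) → max 24
(6, 15, 24, 19, 2, 3) → max 24
(15, 24, 19, 2, 3, 13) → max 24
(24, 19, 2, 3, 13, 9) → max 24
(19, 2, 3, 13, 9, 18) → max 19
(2, 3, 13, 9, 18, 12) → max 18
(3, 13, 9, 18, 12, 2) → max 18
Least of these is 18.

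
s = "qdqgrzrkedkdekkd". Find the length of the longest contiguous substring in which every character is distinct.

5

[q] len 1
[q, d] len 2
[d, q] len 2
[d, q, g] len 3
[d, q, g, r] len 4
[d, q, g, r, z] len 5
[z, r] len 2
[z, r, k] len 3
[z, r, k, e] len 4
[z, r, k, e, d] len 5
[e, d, k] len 3
[k, d] len 2
[k, d, e] len 3
[d, e, k] len 3
[k] len 1
[k, d] len 2
Longest all-distinct length: 5.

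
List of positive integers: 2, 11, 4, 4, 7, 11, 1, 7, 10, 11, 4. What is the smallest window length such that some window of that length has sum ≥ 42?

add 2: running sum 2 < 42
add 11: running sum 13 < 42
add 4: running sum 17 < 42
add 4: running sum 21 < 42
add 7: running sum 28 < 42
add 11: running sum 39 < 42
add 1: running sum 40 < 42
end 7: [11, 4, 4, 7, 11, 1, 7] sum 45, len 7
end 8: [4, 4, 7, 11, 1, 7, 10] sum 44, len 7
end 9: [7, 11, 1, 7, 10, 11] sum 47, len 6
end 10: [11, 1, 7, 10, 11, 4] sum 44, len 6
Shortest qualifying length: 6.

6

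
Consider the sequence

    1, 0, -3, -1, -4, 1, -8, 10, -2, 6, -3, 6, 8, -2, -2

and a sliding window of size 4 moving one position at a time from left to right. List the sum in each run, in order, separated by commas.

-3, -8, -7, -12, -1, 1, 6, 11, 7, 17, 9, 10

[1, 0, -3, -1] → sum -3
[0, -3, -1, -4] → sum -8
[-3, -1, -4, 1] → sum -7
[-1, -4, 1, -8] → sum -12
[-4, 1, -8, 10] → sum -1
[1, -8, 10, -2] → sum 1
[-8, 10, -2, 6] → sum 6
[10, -2, 6, -3] → sum 11
[-2, 6, -3, 6] → sum 7
[6, -3, 6, 8] → sum 17
[-3, 6, 8, -2] → sum 9
[6, 8, -2, -2] → sum 10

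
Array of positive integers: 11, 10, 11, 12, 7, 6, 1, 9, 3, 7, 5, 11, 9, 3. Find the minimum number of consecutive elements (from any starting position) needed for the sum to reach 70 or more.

9

add 11: running sum 11 < 70
add 10: running sum 21 < 70
add 11: running sum 32 < 70
add 12: running sum 44 < 70
add 7: running sum 51 < 70
add 6: running sum 57 < 70
add 1: running sum 58 < 70
add 9: running sum 67 < 70
end 8: [11, 10, 11, 12, 7, 6, 1, 9, 3] sum 70, len 9
end 9: [11, 10, 11, 12, 7, 6, 1, 9, 3, 7] sum 77, len 10
end 10: [10, 11, 12, 7, 6, 1, 9, 3, 7, 5] sum 71, len 10
end 11: [11, 12, 7, 6, 1, 9, 3, 7, 5, 11] sum 72, len 10
end 12: [12, 7, 6, 1, 9, 3, 7, 5, 11, 9] sum 70, len 10
end 13: [12, 7, 6, 1, 9, 3, 7, 5, 11, 9, 3] sum 73, len 11
Shortest qualifying length: 9.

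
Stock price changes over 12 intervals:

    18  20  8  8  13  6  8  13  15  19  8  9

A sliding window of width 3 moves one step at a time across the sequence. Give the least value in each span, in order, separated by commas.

Sliding a size-3 window across the 12 values:
18 20 8 → min 8
20 8 8 → min 8
8 8 13 → min 8
8 13 6 → min 6
13 6 8 → min 6
6 8 13 → min 6
8 13 15 → min 8
13 15 19 → min 13
15 19 8 → min 8
19 8 9 → min 8

8, 8, 8, 6, 6, 6, 8, 13, 8, 8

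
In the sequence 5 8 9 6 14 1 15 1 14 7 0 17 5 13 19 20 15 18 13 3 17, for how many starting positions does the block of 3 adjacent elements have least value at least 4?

9

[5, 8, 9] → min 5  ≥ 4 ✓
[8, 9, 6] → min 6  ≥ 4 ✓
[9, 6, 14] → min 6  ≥ 4 ✓
[6, 14, 1] → min 1
[14, 1, 15] → min 1
[1, 15, 1] → min 1
[15, 1, 14] → min 1
[1, 14, 7] → min 1
[14, 7, 0] → min 0
[7, 0, 17] → min 0
[0, 17, 5] → min 0
[17, 5, 13] → min 5  ≥ 4 ✓
[5, 13, 19] → min 5  ≥ 4 ✓
[13, 19, 20] → min 13  ≥ 4 ✓
[19, 20, 15] → min 15  ≥ 4 ✓
[20, 15, 18] → min 15  ≥ 4 ✓
[15, 18, 13] → min 13  ≥ 4 ✓
[18, 13, 3] → min 3
[13, 3, 17] → min 3
9 windows satisfy the condition.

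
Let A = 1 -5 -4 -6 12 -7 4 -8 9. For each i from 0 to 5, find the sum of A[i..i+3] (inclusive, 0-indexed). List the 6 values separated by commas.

Sliding a size-4 window across the 9 values:
(1, -5, -4, -6) → sum -14
(-5, -4, -6, 12) → sum -3
(-4, -6, 12, -7) → sum -5
(-6, 12, -7, 4) → sum 3
(12, -7, 4, -8) → sum 1
(-7, 4, -8, 9) → sum -2

-14, -3, -5, 3, 1, -2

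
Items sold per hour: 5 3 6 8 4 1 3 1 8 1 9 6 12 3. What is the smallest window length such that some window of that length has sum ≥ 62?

Extend right; whenever the sum reaches 62, record the length and shrink from the left:
add 5: running sum 5 < 62
add 3: running sum 8 < 62
add 6: running sum 14 < 62
add 8: running sum 22 < 62
add 4: running sum 26 < 62
add 1: running sum 27 < 62
add 3: running sum 30 < 62
add 1: running sum 31 < 62
add 8: running sum 39 < 62
add 1: running sum 40 < 62
add 9: running sum 49 < 62
add 6: running sum 55 < 62
end 12: [3, 6, 8, 4, 1, 3, 1, 8, 1, 9, 6, 12] sum 62, len 12
end 13: [6, 8, 4, 1, 3, 1, 8, 1, 9, 6, 12, 3] sum 62, len 12
Shortest qualifying length: 12.

12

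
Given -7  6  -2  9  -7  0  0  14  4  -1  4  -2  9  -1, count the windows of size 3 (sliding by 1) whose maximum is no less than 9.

8

-7 6 -2 → max 6
6 -2 9 → max 9  ≥ 9 ✓
-2 9 -7 → max 9  ≥ 9 ✓
9 -7 0 → max 9  ≥ 9 ✓
-7 0 0 → max 0
0 0 14 → max 14  ≥ 9 ✓
0 14 4 → max 14  ≥ 9 ✓
14 4 -1 → max 14  ≥ 9 ✓
4 -1 4 → max 4
-1 4 -2 → max 4
4 -2 9 → max 9  ≥ 9 ✓
-2 9 -1 → max 9  ≥ 9 ✓
8 windows satisfy the condition.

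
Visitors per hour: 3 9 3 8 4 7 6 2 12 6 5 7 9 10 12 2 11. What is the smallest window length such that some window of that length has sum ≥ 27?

Extend right; whenever the sum reaches 27, record the length and shrink from the left:
add 3: running sum 3 < 27
add 9: running sum 12 < 27
add 3: running sum 15 < 27
add 8: running sum 23 < 27
add 4: shortest ending here [3, 9, 3, 8, 4] sum 27, len 5
add 7: shortest ending here [9, 3, 8, 4, 7] sum 31, len 5
add 6: shortest ending here [3, 8, 4, 7, 6] sum 28, len 5
add 2: shortest ending here [8, 4, 7, 6, 2] sum 27, len 5
add 12: shortest ending here [7, 6, 2, 12] sum 27, len 4
add 6: shortest ending here [7, 6, 2, 12, 6] sum 33, len 5
add 5: shortest ending here [6, 2, 12, 6, 5] sum 31, len 5
add 7: shortest ending here [12, 6, 5, 7] sum 30, len 4
add 9: shortest ending here [6, 5, 7, 9] sum 27, len 4
add 10: shortest ending here [5, 7, 9, 10] sum 31, len 4
add 12: shortest ending here [9, 10, 12] sum 31, len 3
add 2: shortest ending here [9, 10, 12, 2] sum 33, len 4
add 11: shortest ending here [10, 12, 2, 11] sum 35, len 4
Shortest qualifying length: 3.

3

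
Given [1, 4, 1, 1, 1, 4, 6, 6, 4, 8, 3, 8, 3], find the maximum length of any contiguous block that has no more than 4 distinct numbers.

Extend right; when distinct count exceeds 4, shrink from the left:
add 1: window [1] (1 distinct), len 1
add 4: window [1, 4] (2 distinct), len 2
add 1: window [1, 4, 1] (2 distinct), len 3
add 1: window [1, 4, 1, 1] (2 distinct), len 4
add 1: window [1, 4, 1, 1, 1] (2 distinct), len 5
add 4: window [1, 4, 1, 1, 1, 4] (2 distinct), len 6
add 6: window [1, 4, 1, 1, 1, 4, 6] (3 distinct), len 7
add 6: window [1, 4, 1, 1, 1, 4, 6, 6] (3 distinct), len 8
add 4: window [1, 4, 1, 1, 1, 4, 6, 6, 4] (3 distinct), len 9
add 8: window [1, 4, 1, 1, 1, 4, 6, 6, 4, 8] (4 distinct), len 10
add 3: window [4, 6, 6, 4, 8, 3] (4 distinct), len 6
add 8: window [4, 6, 6, 4, 8, 3, 8] (4 distinct), len 7
add 3: window [4, 6, 6, 4, 8, 3, 8, 3] (4 distinct), len 8
Longest length with ≤4 distinct: 10.

10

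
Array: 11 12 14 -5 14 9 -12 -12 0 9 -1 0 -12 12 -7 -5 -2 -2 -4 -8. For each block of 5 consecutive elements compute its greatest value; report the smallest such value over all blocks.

-2

Each size-5 window and its max:
[11, 12, 14, -5, 14] → max 14
[12, 14, -5, 14, 9] → max 14
[14, -5, 14, 9, -12] → max 14
[-5, 14, 9, -12, -12] → max 14
[14, 9, -12, -12, 0] → max 14
[9, -12, -12, 0, 9] → max 9
[-12, -12, 0, 9, -1] → max 9
[-12, 0, 9, -1, 0] → max 9
[0, 9, -1, 0, -12] → max 9
[9, -1, 0, -12, 12] → max 12
[-1, 0, -12, 12, -7] → max 12
[0, -12, 12, -7, -5] → max 12
[-12, 12, -7, -5, -2] → max 12
[12, -7, -5, -2, -2] → max 12
[-7, -5, -2, -2, -4] → max -2
[-5, -2, -2, -4, -8] → max -2
Smallest of these is -2.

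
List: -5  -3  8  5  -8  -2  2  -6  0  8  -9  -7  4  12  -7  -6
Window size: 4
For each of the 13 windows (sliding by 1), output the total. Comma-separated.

5, 2, 3, -3, -14, -6, 4, -7, -8, -4, 0, 2, 3

[-5, -3, 8, 5] → sum 5
[-3, 8, 5, -8] → sum 2
[8, 5, -8, -2] → sum 3
[5, -8, -2, 2] → sum -3
[-8, -2, 2, -6] → sum -14
[-2, 2, -6, 0] → sum -6
[2, -6, 0, 8] → sum 4
[-6, 0, 8, -9] → sum -7
[0, 8, -9, -7] → sum -8
[8, -9, -7, 4] → sum -4
[-9, -7, 4, 12] → sum 0
[-7, 4, 12, -7] → sum 2
[4, 12, -7, -6] → sum 3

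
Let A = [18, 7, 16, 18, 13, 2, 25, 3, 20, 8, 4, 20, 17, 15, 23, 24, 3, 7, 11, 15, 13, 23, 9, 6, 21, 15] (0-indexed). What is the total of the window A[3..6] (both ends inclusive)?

58

Elements at indices 3..6: 18, 13, 2, 25
sum(18, 13, 2, 25) = 58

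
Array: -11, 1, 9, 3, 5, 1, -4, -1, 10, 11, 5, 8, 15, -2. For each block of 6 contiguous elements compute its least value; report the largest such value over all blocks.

-1

Each size-6 window and its min:
[-11, 1, 9, 3, 5, 1] → min -11
[1, 9, 3, 5, 1, -4] → min -4
[9, 3, 5, 1, -4, -1] → min -4
[3, 5, 1, -4, -1, 10] → min -4
[5, 1, -4, -1, 10, 11] → min -4
[1, -4, -1, 10, 11, 5] → min -4
[-4, -1, 10, 11, 5, 8] → min -4
[-1, 10, 11, 5, 8, 15] → min -1
[10, 11, 5, 8, 15, -2] → min -2
Largest of these is -1.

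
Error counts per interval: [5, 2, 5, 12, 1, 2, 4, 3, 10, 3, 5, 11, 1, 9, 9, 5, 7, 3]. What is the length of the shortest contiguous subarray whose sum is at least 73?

13

add 5: running sum 5 < 73
add 2: running sum 7 < 73
add 5: running sum 12 < 73
add 12: running sum 24 < 73
add 1: running sum 25 < 73
add 2: running sum 27 < 73
add 4: running sum 31 < 73
add 3: running sum 34 < 73
add 10: running sum 44 < 73
add 3: running sum 47 < 73
add 5: running sum 52 < 73
add 11: running sum 63 < 73
add 1: running sum 64 < 73
add 9: shortest ending here [5, 2, 5, 12, 1, 2, 4, 3, 10, 3, 5, 11, 1, 9] sum 73, len 14
add 9: shortest ending here [5, 12, 1, 2, 4, 3, 10, 3, 5, 11, 1, 9, 9] sum 75, len 13
add 5: shortest ending here [12, 1, 2, 4, 3, 10, 3, 5, 11, 1, 9, 9, 5] sum 75, len 13
add 7: shortest ending here [12, 1, 2, 4, 3, 10, 3, 5, 11, 1, 9, 9, 5, 7] sum 82, len 14
add 3: shortest ending here [1, 2, 4, 3, 10, 3, 5, 11, 1, 9, 9, 5, 7, 3] sum 73, len 14
Shortest qualifying length: 13.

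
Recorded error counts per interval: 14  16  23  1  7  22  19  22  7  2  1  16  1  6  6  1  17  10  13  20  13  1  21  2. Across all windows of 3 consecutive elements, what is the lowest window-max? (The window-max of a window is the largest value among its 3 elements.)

6

Each size-3 window and its max:
14 16 23 → max 23
16 23 1 → max 23
23 1 7 → max 23
1 7 22 → max 22
7 22 19 → max 22
22 19 22 → max 22
19 22 7 → max 22
22 7 2 → max 22
7 2 1 → max 7
2 1 16 → max 16
1 16 1 → max 16
16 1 6 → max 16
1 6 6 → max 6
6 6 1 → max 6
6 1 17 → max 17
1 17 10 → max 17
17 10 13 → max 17
10 13 20 → max 20
13 20 13 → max 20
20 13 1 → max 20
13 1 21 → max 21
1 21 2 → max 21
Lowest of these is 6.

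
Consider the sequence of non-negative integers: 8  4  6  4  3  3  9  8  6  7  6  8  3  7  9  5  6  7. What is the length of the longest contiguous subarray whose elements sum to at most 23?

5

Extend to the right; shrink from the left whenever the sum exceeds 23:
[8] sum 8 len 1
[8, 4] sum 12 len 2
[8, 4, 6] sum 18 len 3
[8, 4, 6, 4] sum 22 len 4
[4, 6, 4, 3] sum 17 len 4
[4, 6, 4, 3, 3] sum 20 len 5
[4, 3, 3, 9] sum 19 len 4
[3, 3, 9, 8] sum 23 len 4
[9, 8, 6] sum 23 len 3
[8, 6, 7] sum 21 len 3
[6, 7, 6] sum 19 len 3
[7, 6, 8] sum 21 len 3
[6, 8, 3] sum 17 len 3
[8, 3, 7] sum 18 len 3
[3, 7, 9] sum 19 len 3
[7, 9, 5] sum 21 len 3
[9, 5, 6] sum 20 len 3
[5, 6, 7] sum 18 len 3
Longest length seen: 5.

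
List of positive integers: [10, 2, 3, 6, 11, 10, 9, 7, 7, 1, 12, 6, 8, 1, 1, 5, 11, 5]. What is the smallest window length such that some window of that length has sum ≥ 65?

add 10: running sum 10 < 65
add 2: running sum 12 < 65
add 3: running sum 15 < 65
add 6: running sum 21 < 65
add 11: running sum 32 < 65
add 10: running sum 42 < 65
add 9: running sum 51 < 65
add 7: running sum 58 < 65
end 8: [10, 2, 3, 6, 11, 10, 9, 7, 7] sum 65, len 9
end 9: [10, 2, 3, 6, 11, 10, 9, 7, 7, 1] sum 66, len 10
end 10: [3, 6, 11, 10, 9, 7, 7, 1, 12] sum 66, len 9
end 11: [6, 11, 10, 9, 7, 7, 1, 12, 6] sum 69, len 9
end 12: [11, 10, 9, 7, 7, 1, 12, 6, 8] sum 71, len 9
end 13: [11, 10, 9, 7, 7, 1, 12, 6, 8, 1] sum 72, len 10
end 14: [11, 10, 9, 7, 7, 1, 12, 6, 8, 1, 1] sum 73, len 11
end 15: [10, 9, 7, 7, 1, 12, 6, 8, 1, 1, 5] sum 67, len 11
end 16: [9, 7, 7, 1, 12, 6, 8, 1, 1, 5, 11] sum 68, len 11
end 17: [9, 7, 7, 1, 12, 6, 8, 1, 1, 5, 11, 5] sum 73, len 12
Shortest qualifying length: 9.

9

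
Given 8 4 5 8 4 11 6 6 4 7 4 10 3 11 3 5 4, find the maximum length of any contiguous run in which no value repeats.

[8] len 1
[8, 4] len 2
[8, 4, 5] len 3
[4, 5, 8] len 3
[5, 8, 4] len 3
[5, 8, 4, 11] len 4
[5, 8, 4, 11, 6] len 5
[6] len 1
[6, 4] len 2
[6, 4, 7] len 3
[7, 4] len 2
[7, 4, 10] len 3
[7, 4, 10, 3] len 4
[7, 4, 10, 3, 11] len 5
[11, 3] len 2
[11, 3, 5] len 3
[11, 3, 5, 4] len 4
Longest all-distinct length: 5.

5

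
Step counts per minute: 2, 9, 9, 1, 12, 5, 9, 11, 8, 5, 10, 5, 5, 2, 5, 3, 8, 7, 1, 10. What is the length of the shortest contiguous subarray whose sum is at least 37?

Extend right; whenever the sum reaches 37, record the length and shrink from the left:
add 2: running sum 2 < 37
add 9: running sum 11 < 37
add 9: running sum 20 < 37
add 1: running sum 21 < 37
add 12: running sum 33 < 37
add 5: shortest ending here [2, 9, 9, 1, 12, 5] sum 38, len 6
add 9: shortest ending here [9, 9, 1, 12, 5, 9] sum 45, len 6
add 11: shortest ending here [12, 5, 9, 11] sum 37, len 4
add 8: shortest ending here [12, 5, 9, 11, 8] sum 45, len 5
add 5: shortest ending here [5, 9, 11, 8, 5] sum 38, len 5
add 10: shortest ending here [9, 11, 8, 5, 10] sum 43, len 5
add 5: shortest ending here [11, 8, 5, 10, 5] sum 39, len 5
add 5: shortest ending here [11, 8, 5, 10, 5, 5] sum 44, len 6
add 2: shortest ending here [11, 8, 5, 10, 5, 5, 2] sum 46, len 7
add 5: shortest ending here [8, 5, 10, 5, 5, 2, 5] sum 40, len 7
add 3: shortest ending here [8, 5, 10, 5, 5, 2, 5, 3] sum 43, len 8
add 8: shortest ending here [10, 5, 5, 2, 5, 3, 8] sum 38, len 7
add 7: shortest ending here [10, 5, 5, 2, 5, 3, 8, 7] sum 45, len 8
add 1: shortest ending here [10, 5, 5, 2, 5, 3, 8, 7, 1] sum 46, len 9
add 10: shortest ending here [5, 2, 5, 3, 8, 7, 1, 10] sum 41, len 8
Shortest qualifying length: 4.

4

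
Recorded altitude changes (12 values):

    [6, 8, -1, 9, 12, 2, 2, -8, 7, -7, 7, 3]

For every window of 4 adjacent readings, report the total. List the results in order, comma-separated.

Sliding a size-4 window across the 12 values:
[6, 8, -1, 9] → sum 22
[8, -1, 9, 12] → sum 28
[-1, 9, 12, 2] → sum 22
[9, 12, 2, 2] → sum 25
[12, 2, 2, -8] → sum 8
[2, 2, -8, 7] → sum 3
[2, -8, 7, -7] → sum -6
[-8, 7, -7, 7] → sum -1
[7, -7, 7, 3] → sum 10

22, 28, 22, 25, 8, 3, -6, -1, 10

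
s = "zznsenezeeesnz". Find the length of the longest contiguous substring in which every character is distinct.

4

[z] len 1
[z] len 1
[z, n] len 2
[z, n, s] len 3
[z, n, s, e] len 4
[s, e, n] len 3
[n, e] len 2
[n, e, z] len 3
[z, e] len 2
[e] len 1
[e] len 1
[e, s] len 2
[e, s, n] len 3
[e, s, n, z] len 4
Longest all-distinct length: 4.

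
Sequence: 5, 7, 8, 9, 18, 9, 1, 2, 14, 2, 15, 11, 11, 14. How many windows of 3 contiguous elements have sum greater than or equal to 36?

3

[5, 7, 8] → sum 20
[7, 8, 9] → sum 24
[8, 9, 18] → sum 35
[9, 18, 9] → sum 36  ≥ 36 ✓
[18, 9, 1] → sum 28
[9, 1, 2] → sum 12
[1, 2, 14] → sum 17
[2, 14, 2] → sum 18
[14, 2, 15] → sum 31
[2, 15, 11] → sum 28
[15, 11, 11] → sum 37  ≥ 36 ✓
[11, 11, 14] → sum 36  ≥ 36 ✓
3 windows satisfy the condition.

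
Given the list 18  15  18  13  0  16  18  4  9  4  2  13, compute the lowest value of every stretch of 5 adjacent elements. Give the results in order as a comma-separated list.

Sliding a size-5 window across the 12 values:
[18, 15, 18, 13, 0] → min 0
[15, 18, 13, 0, 16] → min 0
[18, 13, 0, 16, 18] → min 0
[13, 0, 16, 18, 4] → min 0
[0, 16, 18, 4, 9] → min 0
[16, 18, 4, 9, 4] → min 4
[18, 4, 9, 4, 2] → min 2
[4, 9, 4, 2, 13] → min 2

0, 0, 0, 0, 0, 4, 2, 2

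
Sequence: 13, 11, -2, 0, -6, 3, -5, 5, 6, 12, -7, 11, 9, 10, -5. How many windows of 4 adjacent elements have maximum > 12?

1

[13, 11, -2, 0] → max 13  > 12 ✓
[11, -2, 0, -6] → max 11
[-2, 0, -6, 3] → max 3
[0, -6, 3, -5] → max 3
[-6, 3, -5, 5] → max 5
[3, -5, 5, 6] → max 6
[-5, 5, 6, 12] → max 12
[5, 6, 12, -7] → max 12
[6, 12, -7, 11] → max 12
[12, -7, 11, 9] → max 12
[-7, 11, 9, 10] → max 11
[11, 9, 10, -5] → max 11
1 window satisfy the condition.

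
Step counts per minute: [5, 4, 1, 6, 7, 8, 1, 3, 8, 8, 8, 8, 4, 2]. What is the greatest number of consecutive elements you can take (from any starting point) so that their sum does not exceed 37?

8

Extend to the right; shrink from the left whenever the sum exceeds 37:
[5] sum 5 len 1
[5, 4] sum 9 len 2
[5, 4, 1] sum 10 len 3
[5, 4, 1, 6] sum 16 len 4
[5, 4, 1, 6, 7] sum 23 len 5
[5, 4, 1, 6, 7, 8] sum 31 len 6
[5, 4, 1, 6, 7, 8, 1] sum 32 len 7
[5, 4, 1, 6, 7, 8, 1, 3] sum 35 len 8
[1, 6, 7, 8, 1, 3, 8] sum 34 len 7
[7, 8, 1, 3, 8, 8] sum 35 len 6
[8, 1, 3, 8, 8, 8] sum 36 len 6
[1, 3, 8, 8, 8, 8] sum 36 len 6
[8, 8, 8, 8, 4] sum 36 len 5
[8, 8, 8, 4, 2] sum 30 len 5
Longest length seen: 8.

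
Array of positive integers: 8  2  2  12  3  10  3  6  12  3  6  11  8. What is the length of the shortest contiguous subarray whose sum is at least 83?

add 8: running sum 8 < 83
add 2: running sum 10 < 83
add 2: running sum 12 < 83
add 12: running sum 24 < 83
add 3: running sum 27 < 83
add 10: running sum 37 < 83
add 3: running sum 40 < 83
add 6: running sum 46 < 83
add 12: running sum 58 < 83
add 3: running sum 61 < 83
add 6: running sum 67 < 83
add 11: running sum 78 < 83
add 8: shortest ending here [8, 2, 2, 12, 3, 10, 3, 6, 12, 3, 6, 11, 8] sum 86, len 13
Shortest qualifying length: 13.

13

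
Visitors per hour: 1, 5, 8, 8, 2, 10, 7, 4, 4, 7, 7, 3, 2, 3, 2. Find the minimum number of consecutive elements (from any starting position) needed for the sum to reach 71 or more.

Extend right; whenever the sum reaches 71, record the length and shrink from the left:
add 1: running sum 1 < 71
add 5: running sum 6 < 71
add 8: running sum 14 < 71
add 8: running sum 22 < 71
add 2: running sum 24 < 71
add 10: running sum 34 < 71
add 7: running sum 41 < 71
add 4: running sum 45 < 71
add 4: running sum 49 < 71
add 7: running sum 56 < 71
add 7: running sum 63 < 71
add 3: running sum 66 < 71
add 2: running sum 68 < 71
add 3: shortest ending here [1, 5, 8, 8, 2, 10, 7, 4, 4, 7, 7, 3, 2, 3] sum 71, len 14
add 2: shortest ending here [5, 8, 8, 2, 10, 7, 4, 4, 7, 7, 3, 2, 3, 2] sum 72, len 14
Shortest qualifying length: 14.

14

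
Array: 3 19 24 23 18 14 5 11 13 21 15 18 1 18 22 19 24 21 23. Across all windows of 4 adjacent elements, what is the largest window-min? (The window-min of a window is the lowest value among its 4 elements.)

[3, 19, 24, 23] → min 3
[19, 24, 23, 18] → min 18
[24, 23, 18, 14] → min 14
[23, 18, 14, 5] → min 5
[18, 14, 5, 11] → min 5
[14, 5, 11, 13] → min 5
[5, 11, 13, 21] → min 5
[11, 13, 21, 15] → min 11
[13, 21, 15, 18] → min 13
[21, 15, 18, 1] → min 1
[15, 18, 1, 18] → min 1
[18, 1, 18, 22] → min 1
[1, 18, 22, 19] → min 1
[18, 22, 19, 24] → min 18
[22, 19, 24, 21] → min 19
[19, 24, 21, 23] → min 19
Largest of these is 19.

19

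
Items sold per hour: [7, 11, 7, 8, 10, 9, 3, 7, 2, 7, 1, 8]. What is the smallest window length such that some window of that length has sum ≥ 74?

12

add 7: running sum 7 < 74
add 11: running sum 18 < 74
add 7: running sum 25 < 74
add 8: running sum 33 < 74
add 10: running sum 43 < 74
add 9: running sum 52 < 74
add 3: running sum 55 < 74
add 7: running sum 62 < 74
add 2: running sum 64 < 74
add 7: running sum 71 < 74
add 1: running sum 72 < 74
add 8: shortest ending here [7, 11, 7, 8, 10, 9, 3, 7, 2, 7, 1, 8] sum 80, len 12
Shortest qualifying length: 12.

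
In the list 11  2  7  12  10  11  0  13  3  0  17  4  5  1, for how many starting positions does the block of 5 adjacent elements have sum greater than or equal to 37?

[11, 2, 7, 12, 10] → sum 42  ≥ 37 ✓
[2, 7, 12, 10, 11] → sum 42  ≥ 37 ✓
[7, 12, 10, 11, 0] → sum 40  ≥ 37 ✓
[12, 10, 11, 0, 13] → sum 46  ≥ 37 ✓
[10, 11, 0, 13, 3] → sum 37  ≥ 37 ✓
[11, 0, 13, 3, 0] → sum 27
[0, 13, 3, 0, 17] → sum 33
[13, 3, 0, 17, 4] → sum 37  ≥ 37 ✓
[3, 0, 17, 4, 5] → sum 29
[0, 17, 4, 5, 1] → sum 27
6 windows satisfy the condition.

6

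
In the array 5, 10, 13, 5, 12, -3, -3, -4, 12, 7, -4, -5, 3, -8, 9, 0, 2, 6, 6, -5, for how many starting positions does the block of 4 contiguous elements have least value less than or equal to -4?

(5, 10, 13, 5) → min 5
(10, 13, 5, 12) → min 5
(13, 5, 12, -3) → min -3
(5, 12, -3, -3) → min -3
(12, -3, -3, -4) → min -4  ≤ -4 ✓
(-3, -3, -4, 12) → min -4  ≤ -4 ✓
(-3, -4, 12, 7) → min -4  ≤ -4 ✓
(-4, 12, 7, -4) → min -4  ≤ -4 ✓
(12, 7, -4, -5) → min -5  ≤ -4 ✓
(7, -4, -5, 3) → min -5  ≤ -4 ✓
(-4, -5, 3, -8) → min -8  ≤ -4 ✓
(-5, 3, -8, 9) → min -8  ≤ -4 ✓
(3, -8, 9, 0) → min -8  ≤ -4 ✓
(-8, 9, 0, 2) → min -8  ≤ -4 ✓
(9, 0, 2, 6) → min 0
(0, 2, 6, 6) → min 0
(2, 6, 6, -5) → min -5  ≤ -4 ✓
11 windows satisfy the condition.

11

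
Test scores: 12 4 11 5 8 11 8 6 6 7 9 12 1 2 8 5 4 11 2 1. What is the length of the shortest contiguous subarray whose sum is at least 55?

add 12: running sum 12 < 55
add 4: running sum 16 < 55
add 11: running sum 27 < 55
add 5: running sum 32 < 55
add 8: running sum 40 < 55
add 11: running sum 51 < 55
add 8: shortest ending here [12, 4, 11, 5, 8, 11, 8] sum 59, len 7
add 6: shortest ending here [12, 4, 11, 5, 8, 11, 8, 6] sum 65, len 8
add 6: shortest ending here [11, 5, 8, 11, 8, 6, 6] sum 55, len 7
add 7: shortest ending here [11, 5, 8, 11, 8, 6, 6, 7] sum 62, len 8
add 9: shortest ending here [8, 11, 8, 6, 6, 7, 9] sum 55, len 7
add 12: shortest ending here [11, 8, 6, 6, 7, 9, 12] sum 59, len 7
add 1: shortest ending here [11, 8, 6, 6, 7, 9, 12, 1] sum 60, len 8
add 2: shortest ending here [11, 8, 6, 6, 7, 9, 12, 1, 2] sum 62, len 9
add 8: shortest ending here [8, 6, 6, 7, 9, 12, 1, 2, 8] sum 59, len 9
add 5: shortest ending here [6, 6, 7, 9, 12, 1, 2, 8, 5] sum 56, len 9
add 4: shortest ending here [6, 6, 7, 9, 12, 1, 2, 8, 5, 4] sum 60, len 10
add 11: shortest ending here [7, 9, 12, 1, 2, 8, 5, 4, 11] sum 59, len 9
add 2: shortest ending here [7, 9, 12, 1, 2, 8, 5, 4, 11, 2] sum 61, len 10
add 1: shortest ending here [9, 12, 1, 2, 8, 5, 4, 11, 2, 1] sum 55, len 10
Shortest qualifying length: 7.

7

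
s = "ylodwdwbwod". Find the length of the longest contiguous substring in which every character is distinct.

[y] len 1
[y, l] len 2
[y, l, o] len 3
[y, l, o, d] len 4
[y, l, o, d, w] len 5
[w, d] len 2
[d, w] len 2
[d, w, b] len 3
[b, w] len 2
[b, w, o] len 3
[b, w, o, d] len 4
Longest all-distinct length: 5.

5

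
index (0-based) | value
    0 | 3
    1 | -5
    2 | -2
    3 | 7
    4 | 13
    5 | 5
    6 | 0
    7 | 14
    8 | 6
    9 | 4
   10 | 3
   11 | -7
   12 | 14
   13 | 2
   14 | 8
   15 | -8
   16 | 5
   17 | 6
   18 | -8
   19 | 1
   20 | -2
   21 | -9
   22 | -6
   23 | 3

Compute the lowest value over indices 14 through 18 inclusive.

-8

Elements at indices 14..18: 8, -8, 5, 6, -8
min(8, -8, 5, 6, -8) = -8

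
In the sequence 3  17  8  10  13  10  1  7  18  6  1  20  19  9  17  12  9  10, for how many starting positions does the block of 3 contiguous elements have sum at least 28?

3 17 8 → sum 28  ≥ 28 ✓
17 8 10 → sum 35  ≥ 28 ✓
8 10 13 → sum 31  ≥ 28 ✓
10 13 10 → sum 33  ≥ 28 ✓
13 10 1 → sum 24
10 1 7 → sum 18
1 7 18 → sum 26
7 18 6 → sum 31  ≥ 28 ✓
18 6 1 → sum 25
6 1 20 → sum 27
1 20 19 → sum 40  ≥ 28 ✓
20 19 9 → sum 48  ≥ 28 ✓
19 9 17 → sum 45  ≥ 28 ✓
9 17 12 → sum 38  ≥ 28 ✓
17 12 9 → sum 38  ≥ 28 ✓
12 9 10 → sum 31  ≥ 28 ✓
11 windows satisfy the condition.

11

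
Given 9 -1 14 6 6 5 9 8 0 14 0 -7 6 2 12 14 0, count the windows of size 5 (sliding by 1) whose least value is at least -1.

8

[9, -1, 14, 6, 6] → min -1  ≥ -1 ✓
[-1, 14, 6, 6, 5] → min -1  ≥ -1 ✓
[14, 6, 6, 5, 9] → min 5  ≥ -1 ✓
[6, 6, 5, 9, 8] → min 5  ≥ -1 ✓
[6, 5, 9, 8, 0] → min 0  ≥ -1 ✓
[5, 9, 8, 0, 14] → min 0  ≥ -1 ✓
[9, 8, 0, 14, 0] → min 0  ≥ -1 ✓
[8, 0, 14, 0, -7] → min -7
[0, 14, 0, -7, 6] → min -7
[14, 0, -7, 6, 2] → min -7
[0, -7, 6, 2, 12] → min -7
[-7, 6, 2, 12, 14] → min -7
[6, 2, 12, 14, 0] → min 0  ≥ -1 ✓
8 windows satisfy the condition.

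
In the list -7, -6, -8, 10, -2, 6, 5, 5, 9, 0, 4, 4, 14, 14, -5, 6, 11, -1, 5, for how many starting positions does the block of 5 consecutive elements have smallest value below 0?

(-7, -6, -8, 10, -2) → min -8  < 0 ✓
(-6, -8, 10, -2, 6) → min -8  < 0 ✓
(-8, 10, -2, 6, 5) → min -8  < 0 ✓
(10, -2, 6, 5, 5) → min -2  < 0 ✓
(-2, 6, 5, 5, 9) → min -2  < 0 ✓
(6, 5, 5, 9, 0) → min 0
(5, 5, 9, 0, 4) → min 0
(5, 9, 0, 4, 4) → min 0
(9, 0, 4, 4, 14) → min 0
(0, 4, 4, 14, 14) → min 0
(4, 4, 14, 14, -5) → min -5  < 0 ✓
(4, 14, 14, -5, 6) → min -5  < 0 ✓
(14, 14, -5, 6, 11) → min -5  < 0 ✓
(14, -5, 6, 11, -1) → min -5  < 0 ✓
(-5, 6, 11, -1, 5) → min -5  < 0 ✓
10 windows satisfy the condition.

10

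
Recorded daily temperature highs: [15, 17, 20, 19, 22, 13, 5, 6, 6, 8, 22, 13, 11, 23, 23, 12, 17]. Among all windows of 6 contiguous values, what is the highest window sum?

106

[15, 17, 20, 19, 22, 13] → sum 106
[17, 20, 19, 22, 13, 5] → sum 96
[20, 19, 22, 13, 5, 6] → sum 85
[19, 22, 13, 5, 6, 6] → sum 71
[22, 13, 5, 6, 6, 8] → sum 60
[13, 5, 6, 6, 8, 22] → sum 60
[5, 6, 6, 8, 22, 13] → sum 60
[6, 6, 8, 22, 13, 11] → sum 66
[6, 8, 22, 13, 11, 23] → sum 83
[8, 22, 13, 11, 23, 23] → sum 100
[22, 13, 11, 23, 23, 12] → sum 104
[13, 11, 23, 23, 12, 17] → sum 99
Highest of these is 106.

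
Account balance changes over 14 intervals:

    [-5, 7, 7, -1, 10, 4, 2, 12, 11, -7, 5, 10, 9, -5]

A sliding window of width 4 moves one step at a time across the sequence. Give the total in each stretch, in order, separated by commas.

Sliding a size-4 window across the 14 values:
[-5, 7, 7, -1] → sum 8
[7, 7, -1, 10] → sum 23
[7, -1, 10, 4] → sum 20
[-1, 10, 4, 2] → sum 15
[10, 4, 2, 12] → sum 28
[4, 2, 12, 11] → sum 29
[2, 12, 11, -7] → sum 18
[12, 11, -7, 5] → sum 21
[11, -7, 5, 10] → sum 19
[-7, 5, 10, 9] → sum 17
[5, 10, 9, -5] → sum 19

8, 23, 20, 15, 28, 29, 18, 21, 19, 17, 19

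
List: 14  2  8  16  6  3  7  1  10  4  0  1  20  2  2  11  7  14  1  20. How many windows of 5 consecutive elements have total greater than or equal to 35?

(14, 2, 8, 16, 6) → sum 46  ≥ 35 ✓
(2, 8, 16, 6, 3) → sum 35  ≥ 35 ✓
(8, 16, 6, 3, 7) → sum 40  ≥ 35 ✓
(16, 6, 3, 7, 1) → sum 33
(6, 3, 7, 1, 10) → sum 27
(3, 7, 1, 10, 4) → sum 25
(7, 1, 10, 4, 0) → sum 22
(1, 10, 4, 0, 1) → sum 16
(10, 4, 0, 1, 20) → sum 35  ≥ 35 ✓
(4, 0, 1, 20, 2) → sum 27
(0, 1, 20, 2, 2) → sum 25
(1, 20, 2, 2, 11) → sum 36  ≥ 35 ✓
(20, 2, 2, 11, 7) → sum 42  ≥ 35 ✓
(2, 2, 11, 7, 14) → sum 36  ≥ 35 ✓
(2, 11, 7, 14, 1) → sum 35  ≥ 35 ✓
(11, 7, 14, 1, 20) → sum 53  ≥ 35 ✓
9 windows satisfy the condition.

9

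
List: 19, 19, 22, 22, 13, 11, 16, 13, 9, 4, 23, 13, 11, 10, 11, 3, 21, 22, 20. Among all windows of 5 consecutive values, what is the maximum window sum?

[19, 19, 22, 22, 13] → sum 95
[19, 22, 22, 13, 11] → sum 87
[22, 22, 13, 11, 16] → sum 84
[22, 13, 11, 16, 13] → sum 75
[13, 11, 16, 13, 9] → sum 62
[11, 16, 13, 9, 4] → sum 53
[16, 13, 9, 4, 23] → sum 65
[13, 9, 4, 23, 13] → sum 62
[9, 4, 23, 13, 11] → sum 60
[4, 23, 13, 11, 10] → sum 61
[23, 13, 11, 10, 11] → sum 68
[13, 11, 10, 11, 3] → sum 48
[11, 10, 11, 3, 21] → sum 56
[10, 11, 3, 21, 22] → sum 67
[11, 3, 21, 22, 20] → sum 77
Maximum of these is 95.

95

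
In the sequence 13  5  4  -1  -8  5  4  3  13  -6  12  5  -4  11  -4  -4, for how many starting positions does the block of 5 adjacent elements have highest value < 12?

(13, 5, 4, -1, -8) → max 13
(5, 4, -1, -8, 5) → max 5  < 12 ✓
(4, -1, -8, 5, 4) → max 5  < 12 ✓
(-1, -8, 5, 4, 3) → max 5  < 12 ✓
(-8, 5, 4, 3, 13) → max 13
(5, 4, 3, 13, -6) → max 13
(4, 3, 13, -6, 12) → max 13
(3, 13, -6, 12, 5) → max 13
(13, -6, 12, 5, -4) → max 13
(-6, 12, 5, -4, 11) → max 12
(12, 5, -4, 11, -4) → max 12
(5, -4, 11, -4, -4) → max 11  < 12 ✓
4 windows satisfy the condition.

4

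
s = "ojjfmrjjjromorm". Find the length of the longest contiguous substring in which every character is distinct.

4

[o] len 1
[o, j] len 2
[j] len 1
[j, f] len 2
[j, f, m] len 3
[j, f, m, r] len 4
[f, m, r, j] len 4
[j] len 1
[j] len 1
[j, r] len 2
[j, r, o] len 3
[j, r, o, m] len 4
[m, o] len 2
[m, o, r] len 3
[o, r, m] len 3
Longest all-distinct length: 4.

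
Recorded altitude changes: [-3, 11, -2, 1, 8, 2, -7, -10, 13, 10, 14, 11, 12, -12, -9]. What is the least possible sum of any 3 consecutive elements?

[-3, 11, -2] → sum 6
[11, -2, 1] → sum 10
[-2, 1, 8] → sum 7
[1, 8, 2] → sum 11
[8, 2, -7] → sum 3
[2, -7, -10] → sum -15
[-7, -10, 13] → sum -4
[-10, 13, 10] → sum 13
[13, 10, 14] → sum 37
[10, 14, 11] → sum 35
[14, 11, 12] → sum 37
[11, 12, -12] → sum 11
[12, -12, -9] → sum -9
Least of these is -15.

-15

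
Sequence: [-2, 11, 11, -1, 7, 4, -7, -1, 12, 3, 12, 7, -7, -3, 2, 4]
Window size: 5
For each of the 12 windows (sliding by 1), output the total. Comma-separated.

Sliding a size-5 window across the 16 values:
-2 11 11 -1 7 → sum 26
11 11 -1 7 4 → sum 32
11 -1 7 4 -7 → sum 14
-1 7 4 -7 -1 → sum 2
7 4 -7 -1 12 → sum 15
4 -7 -1 12 3 → sum 11
-7 -1 12 3 12 → sum 19
-1 12 3 12 7 → sum 33
12 3 12 7 -7 → sum 27
3 12 7 -7 -3 → sum 12
12 7 -7 -3 2 → sum 11
7 -7 -3 2 4 → sum 3

26, 32, 14, 2, 15, 11, 19, 33, 27, 12, 11, 3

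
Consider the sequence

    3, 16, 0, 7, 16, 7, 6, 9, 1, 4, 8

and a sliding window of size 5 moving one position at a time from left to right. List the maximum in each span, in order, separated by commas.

16, 16, 16, 16, 16, 9, 9

(3, 16, 0, 7, 16) → max 16
(16, 0, 7, 16, 7) → max 16
(0, 7, 16, 7, 6) → max 16
(7, 16, 7, 6, 9) → max 16
(16, 7, 6, 9, 1) → max 16
(7, 6, 9, 1, 4) → max 9
(6, 9, 1, 4, 8) → max 9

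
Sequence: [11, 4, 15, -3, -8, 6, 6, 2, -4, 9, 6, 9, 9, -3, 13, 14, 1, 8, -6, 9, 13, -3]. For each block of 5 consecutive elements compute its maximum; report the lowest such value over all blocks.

Window maxs for each of the 18 positions:
11 4 15 -3 -8 → max 15
4 15 -3 -8 6 → max 15
15 -3 -8 6 6 → max 15
-3 -8 6 6 2 → max 6
-8 6 6 2 -4 → max 6
6 6 2 -4 9 → max 9
6 2 -4 9 6 → max 9
2 -4 9 6 9 → max 9
-4 9 6 9 9 → max 9
9 6 9 9 -3 → max 9
6 9 9 -3 13 → max 13
9 9 -3 13 14 → max 14
9 -3 13 14 1 → max 14
-3 13 14 1 8 → max 14
13 14 1 8 -6 → max 14
14 1 8 -6 9 → max 14
1 8 -6 9 13 → max 13
8 -6 9 13 -3 → max 13
Lowest of these is 6.

6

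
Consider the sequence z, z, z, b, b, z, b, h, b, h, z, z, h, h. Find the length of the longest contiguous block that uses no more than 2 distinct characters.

7

add z: window [z] (1 distinct), len 1
add z: window [z, z] (1 distinct), len 2
add z: window [z, z, z] (1 distinct), len 3
add b: window [z, z, z, b] (2 distinct), len 4
add b: window [z, z, z, b, b] (2 distinct), len 5
add z: window [z, z, z, b, b, z] (2 distinct), len 6
add b: window [z, z, z, b, b, z, b] (2 distinct), len 7
add h: window [b, h] (2 distinct), len 2
add b: window [b, h, b] (2 distinct), len 3
add h: window [b, h, b, h] (2 distinct), len 4
add z: window [h, z] (2 distinct), len 2
add z: window [h, z, z] (2 distinct), len 3
add h: window [h, z, z, h] (2 distinct), len 4
add h: window [h, z, z, h, h] (2 distinct), len 5
Longest length with ≤2 distinct: 7.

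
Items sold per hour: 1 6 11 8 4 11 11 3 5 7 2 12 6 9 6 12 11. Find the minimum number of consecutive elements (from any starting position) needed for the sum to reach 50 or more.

6

add 1: running sum 1 < 50
add 6: running sum 7 < 50
add 11: running sum 18 < 50
add 8: running sum 26 < 50
add 4: running sum 30 < 50
add 11: running sum 41 < 50
end 6: [6, 11, 8, 4, 11, 11] sum 51, len 6
end 7: [6, 11, 8, 4, 11, 11, 3] sum 54, len 7
end 8: [11, 8, 4, 11, 11, 3, 5] sum 53, len 7
end 9: [11, 8, 4, 11, 11, 3, 5, 7] sum 60, len 8
end 10: [8, 4, 11, 11, 3, 5, 7, 2] sum 51, len 8
end 11: [11, 11, 3, 5, 7, 2, 12] sum 51, len 7
end 12: [11, 11, 3, 5, 7, 2, 12, 6] sum 57, len 8
end 13: [11, 3, 5, 7, 2, 12, 6, 9] sum 55, len 8
end 14: [3, 5, 7, 2, 12, 6, 9, 6] sum 50, len 8
end 15: [7, 2, 12, 6, 9, 6, 12] sum 54, len 7
end 16: [12, 6, 9, 6, 12, 11] sum 56, len 6
Shortest qualifying length: 6.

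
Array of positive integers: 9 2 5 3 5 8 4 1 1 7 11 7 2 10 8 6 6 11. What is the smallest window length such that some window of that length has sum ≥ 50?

7

add 9: running sum 9 < 50
add 2: running sum 11 < 50
add 5: running sum 16 < 50
add 3: running sum 19 < 50
add 5: running sum 24 < 50
add 8: running sum 32 < 50
add 4: running sum 36 < 50
add 1: running sum 37 < 50
add 1: running sum 38 < 50
add 7: running sum 45 < 50
end 10: [9, 2, 5, 3, 5, 8, 4, 1, 1, 7, 11] sum 56, len 11
end 11: [5, 3, 5, 8, 4, 1, 1, 7, 11, 7] sum 52, len 10
end 12: [5, 3, 5, 8, 4, 1, 1, 7, 11, 7, 2] sum 54, len 11
end 13: [8, 4, 1, 1, 7, 11, 7, 2, 10] sum 51, len 9
end 14: [4, 1, 1, 7, 11, 7, 2, 10, 8] sum 51, len 9
end 15: [7, 11, 7, 2, 10, 8, 6] sum 51, len 7
end 16: [11, 7, 2, 10, 8, 6, 6] sum 50, len 7
end 17: [7, 2, 10, 8, 6, 6, 11] sum 50, len 7
Shortest qualifying length: 7.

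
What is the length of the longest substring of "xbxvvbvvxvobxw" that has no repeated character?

5

add x: [x] len 1
add b: [x, b] len 2
add x (repeat x, move left end past it): [b, x] len 2
add v: [b, x, v] len 3
add v (repeat v, move left end past it): [v] len 1
add b: [v, b] len 2
add v (repeat v, move left end past it): [b, v] len 2
add v (repeat v, move left end past it): [v] len 1
add x: [v, x] len 2
add v (repeat v, move left end past it): [x, v] len 2
add o: [x, v, o] len 3
add b: [x, v, o, b] len 4
add x (repeat x, move left end past it): [v, o, b, x] len 4
add w: [v, o, b, x, w] len 5
Longest all-distinct length: 5.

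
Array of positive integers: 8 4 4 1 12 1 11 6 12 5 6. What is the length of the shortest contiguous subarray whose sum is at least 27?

3

Extend right; whenever the sum reaches 27, record the length and shrink from the left:
add 8: running sum 8 < 27
add 4: running sum 12 < 27
add 4: running sum 16 < 27
add 1: running sum 17 < 27
add 12: shortest ending here [8, 4, 4, 1, 12] sum 29, len 5
add 1: shortest ending here [8, 4, 4, 1, 12, 1] sum 30, len 6
add 11: shortest ending here [4, 1, 12, 1, 11] sum 29, len 5
add 6: shortest ending here [12, 1, 11, 6] sum 30, len 4
add 12: shortest ending here [11, 6, 12] sum 29, len 3
add 5: shortest ending here [11, 6, 12, 5] sum 34, len 4
add 6: shortest ending here [6, 12, 5, 6] sum 29, len 4
Shortest qualifying length: 3.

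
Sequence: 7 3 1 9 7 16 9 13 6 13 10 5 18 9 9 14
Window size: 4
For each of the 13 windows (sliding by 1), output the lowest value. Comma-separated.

[7, 3, 1, 9] → min 1
[3, 1, 9, 7] → min 1
[1, 9, 7, 16] → min 1
[9, 7, 16, 9] → min 7
[7, 16, 9, 13] → min 7
[16, 9, 13, 6] → min 6
[9, 13, 6, 13] → min 6
[13, 6, 13, 10] → min 6
[6, 13, 10, 5] → min 5
[13, 10, 5, 18] → min 5
[10, 5, 18, 9] → min 5
[5, 18, 9, 9] → min 5
[18, 9, 9, 14] → min 9

1, 1, 1, 7, 7, 6, 6, 6, 5, 5, 5, 5, 9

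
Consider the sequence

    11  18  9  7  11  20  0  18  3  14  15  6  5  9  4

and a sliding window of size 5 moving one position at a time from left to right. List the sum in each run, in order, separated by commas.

11 18 9 7 11 → sum 56
18 9 7 11 20 → sum 65
9 7 11 20 0 → sum 47
7 11 20 0 18 → sum 56
11 20 0 18 3 → sum 52
20 0 18 3 14 → sum 55
0 18 3 14 15 → sum 50
18 3 14 15 6 → sum 56
3 14 15 6 5 → sum 43
14 15 6 5 9 → sum 49
15 6 5 9 4 → sum 39

56, 65, 47, 56, 52, 55, 50, 56, 43, 49, 39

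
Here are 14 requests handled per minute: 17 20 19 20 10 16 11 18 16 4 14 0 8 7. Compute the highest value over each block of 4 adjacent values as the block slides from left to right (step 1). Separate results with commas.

17 20 19 20 → max 20
20 19 20 10 → max 20
19 20 10 16 → max 20
20 10 16 11 → max 20
10 16 11 18 → max 18
16 11 18 16 → max 18
11 18 16 4 → max 18
18 16 4 14 → max 18
16 4 14 0 → max 16
4 14 0 8 → max 14
14 0 8 7 → max 14

20, 20, 20, 20, 18, 18, 18, 18, 16, 14, 14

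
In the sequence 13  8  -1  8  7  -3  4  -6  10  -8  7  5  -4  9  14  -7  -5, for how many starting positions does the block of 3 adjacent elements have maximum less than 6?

1

(13, 8, -1) → max 13
(8, -1, 8) → max 8
(-1, 8, 7) → max 8
(8, 7, -3) → max 8
(7, -3, 4) → max 7
(-3, 4, -6) → max 4  < 6 ✓
(4, -6, 10) → max 10
(-6, 10, -8) → max 10
(10, -8, 7) → max 10
(-8, 7, 5) → max 7
(7, 5, -4) → max 7
(5, -4, 9) → max 9
(-4, 9, 14) → max 14
(9, 14, -7) → max 14
(14, -7, -5) → max 14
1 window satisfy the condition.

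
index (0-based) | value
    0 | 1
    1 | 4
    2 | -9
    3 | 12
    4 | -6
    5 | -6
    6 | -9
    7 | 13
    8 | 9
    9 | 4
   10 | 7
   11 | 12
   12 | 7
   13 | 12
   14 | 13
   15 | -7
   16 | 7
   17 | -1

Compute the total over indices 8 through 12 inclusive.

Elements at indices 8..12: 9, 4, 7, 12, 7
sum(9, 4, 7, 12, 7) = 39

39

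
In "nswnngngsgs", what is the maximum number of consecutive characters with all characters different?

3

[n] len 1
[n, s] len 2
[n, s, w] len 3
[s, w, n] len 3
[n] len 1
[n, g] len 2
[g, n] len 2
[n, g] len 2
[n, g, s] len 3
[s, g] len 2
[g, s] len 2
Longest all-distinct length: 3.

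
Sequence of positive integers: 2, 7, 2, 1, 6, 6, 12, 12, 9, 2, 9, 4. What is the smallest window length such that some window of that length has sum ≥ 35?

Extend right; whenever the sum reaches 35, record the length and shrink from the left:
add 2: running sum 2 < 35
add 7: running sum 9 < 35
add 2: running sum 11 < 35
add 1: running sum 12 < 35
add 6: running sum 18 < 35
add 6: running sum 24 < 35
end 6: [2, 7, 2, 1, 6, 6, 12] sum 36, len 7
end 7: [6, 6, 12, 12] sum 36, len 4
end 8: [6, 12, 12, 9] sum 39, len 4
end 9: [12, 12, 9, 2] sum 35, len 4
end 10: [12, 12, 9, 2, 9] sum 44, len 5
end 11: [12, 9, 2, 9, 4] sum 36, len 5
Shortest qualifying length: 4.

4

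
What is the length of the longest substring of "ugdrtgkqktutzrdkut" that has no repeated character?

6

add u: [u] len 1
add g: [u, g] len 2
add d: [u, g, d] len 3
add r: [u, g, d, r] len 4
add t: [u, g, d, r, t] len 5
add g (repeat g, move left end past it): [d, r, t, g] len 4
add k: [d, r, t, g, k] len 5
add q: [d, r, t, g, k, q] len 6
add k (repeat k, move left end past it): [q, k] len 2
add t: [q, k, t] len 3
add u: [q, k, t, u] len 4
add t (repeat t, move left end past it): [u, t] len 2
add z: [u, t, z] len 3
add r: [u, t, z, r] len 4
add d: [u, t, z, r, d] len 5
add k: [u, t, z, r, d, k] len 6
add u (repeat u, move left end past it): [t, z, r, d, k, u] len 6
add t (repeat t, move left end past it): [z, r, d, k, u, t] len 6
Longest all-distinct length: 6.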